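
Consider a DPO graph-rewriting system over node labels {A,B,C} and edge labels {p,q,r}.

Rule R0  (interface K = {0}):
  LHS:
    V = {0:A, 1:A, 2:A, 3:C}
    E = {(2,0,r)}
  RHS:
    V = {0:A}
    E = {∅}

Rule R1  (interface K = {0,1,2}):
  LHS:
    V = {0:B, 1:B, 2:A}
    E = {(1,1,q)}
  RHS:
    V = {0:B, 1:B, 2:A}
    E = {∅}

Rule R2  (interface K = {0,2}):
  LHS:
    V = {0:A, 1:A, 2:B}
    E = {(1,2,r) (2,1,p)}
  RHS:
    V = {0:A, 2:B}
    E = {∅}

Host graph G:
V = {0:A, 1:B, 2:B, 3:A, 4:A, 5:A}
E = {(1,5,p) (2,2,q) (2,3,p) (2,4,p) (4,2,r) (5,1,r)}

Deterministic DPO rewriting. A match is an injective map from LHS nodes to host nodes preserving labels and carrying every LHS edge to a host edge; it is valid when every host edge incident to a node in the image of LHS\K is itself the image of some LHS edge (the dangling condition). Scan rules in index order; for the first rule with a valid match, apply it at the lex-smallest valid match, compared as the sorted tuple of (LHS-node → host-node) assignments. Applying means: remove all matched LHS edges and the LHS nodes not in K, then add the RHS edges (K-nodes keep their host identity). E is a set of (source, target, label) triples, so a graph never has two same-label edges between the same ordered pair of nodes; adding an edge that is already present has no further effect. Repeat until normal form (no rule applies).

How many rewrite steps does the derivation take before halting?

initial: |V|=6 |E|=6  E = 1-p->5 2-q->2 2-p->3 2-p->4 4-r->2 5-r->1
step 1: apply R1 at {0↦1, 1↦2, 2↦0}  → |V|=6 |E|=5  E = 1-p->5 2-p->3 2-p->4 4-r->2 5-r->1
step 2: apply R2 at {0↦0, 1↦4, 2↦2}  → |V|=5 |E|=3  E = 1-p->5 2-p->3 5-r->1
step 3: apply R2 at {0↦0, 1↦5, 2↦1}  → |V|=4 |E|=1  E = 2-p->3
halt: no rule applies after step 3

Answer: 3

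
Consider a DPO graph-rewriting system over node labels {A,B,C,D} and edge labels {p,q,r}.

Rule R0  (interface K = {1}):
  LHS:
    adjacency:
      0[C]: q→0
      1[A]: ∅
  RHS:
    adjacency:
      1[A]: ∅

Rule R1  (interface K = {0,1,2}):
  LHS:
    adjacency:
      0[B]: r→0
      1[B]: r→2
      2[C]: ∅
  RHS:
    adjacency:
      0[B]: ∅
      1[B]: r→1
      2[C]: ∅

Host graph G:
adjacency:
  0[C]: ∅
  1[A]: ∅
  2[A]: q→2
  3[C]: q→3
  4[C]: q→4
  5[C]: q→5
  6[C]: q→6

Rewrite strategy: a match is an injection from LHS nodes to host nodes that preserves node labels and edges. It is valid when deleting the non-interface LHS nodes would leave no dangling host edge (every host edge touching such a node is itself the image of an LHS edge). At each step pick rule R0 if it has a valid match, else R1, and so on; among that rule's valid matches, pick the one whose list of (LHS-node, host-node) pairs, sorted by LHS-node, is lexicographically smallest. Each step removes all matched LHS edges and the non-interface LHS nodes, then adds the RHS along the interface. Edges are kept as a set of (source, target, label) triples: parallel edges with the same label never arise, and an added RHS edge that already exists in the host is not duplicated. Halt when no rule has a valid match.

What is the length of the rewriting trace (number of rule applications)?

Answer: 4

Derivation:
start.  V:7 E:5  edges: 2-q->2 3-q->3 4-q->4 5-q->5 6-q->6
1. fire R0 via {0↦3, 1↦1}  →  V:6 E:4  edges: 2-q->2 4-q->4 5-q->5 6-q->6
2. fire R0 via {0↦4, 1↦1}  →  V:5 E:3  edges: 2-q->2 5-q->5 6-q->6
3. fire R0 via {0↦5, 1↦1}  →  V:4 E:2  edges: 2-q->2 6-q->6
4. fire R0 via {0↦6, 1↦1}  →  V:3 E:1  edges: 2-q->2
final graph: no rule applies after step 4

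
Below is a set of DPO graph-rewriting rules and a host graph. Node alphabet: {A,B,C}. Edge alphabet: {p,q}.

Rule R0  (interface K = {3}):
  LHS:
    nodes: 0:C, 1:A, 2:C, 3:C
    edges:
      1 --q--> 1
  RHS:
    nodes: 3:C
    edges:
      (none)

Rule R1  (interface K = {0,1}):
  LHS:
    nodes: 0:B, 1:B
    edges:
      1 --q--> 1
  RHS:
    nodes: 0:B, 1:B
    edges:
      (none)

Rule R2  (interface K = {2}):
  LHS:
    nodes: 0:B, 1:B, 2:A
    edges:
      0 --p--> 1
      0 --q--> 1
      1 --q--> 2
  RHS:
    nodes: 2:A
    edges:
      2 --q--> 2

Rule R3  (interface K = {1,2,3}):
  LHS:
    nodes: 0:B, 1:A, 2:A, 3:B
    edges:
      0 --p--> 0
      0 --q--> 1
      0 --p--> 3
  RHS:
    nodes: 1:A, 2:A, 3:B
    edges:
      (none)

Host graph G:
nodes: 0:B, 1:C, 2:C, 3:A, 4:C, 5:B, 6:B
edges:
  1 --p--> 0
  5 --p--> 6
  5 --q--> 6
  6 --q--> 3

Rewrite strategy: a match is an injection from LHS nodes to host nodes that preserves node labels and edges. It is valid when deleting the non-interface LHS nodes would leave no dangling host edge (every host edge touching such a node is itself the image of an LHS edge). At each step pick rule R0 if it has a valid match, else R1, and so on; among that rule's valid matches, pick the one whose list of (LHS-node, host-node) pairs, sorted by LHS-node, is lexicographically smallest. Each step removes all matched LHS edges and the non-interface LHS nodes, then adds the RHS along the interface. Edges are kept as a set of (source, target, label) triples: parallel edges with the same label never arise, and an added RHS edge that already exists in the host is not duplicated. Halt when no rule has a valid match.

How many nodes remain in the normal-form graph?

Answer: 2

Rewrite trace:
start.  V:7 E:4  edges: 1-p->0 5-p->6 5-q->6 6-q->3
1. fire R2 via {0↦5, 1↦6, 2↦3}  →  V:5 E:2  edges: 1-p->0 3-q->3
2. fire R0 via {0↦2, 1↦3, 2↦4, 3↦1}  →  V:2 E:1  edges: 1-p->0
normal form: no rule applies after step 2
NF nodes: {0:B, 1:C}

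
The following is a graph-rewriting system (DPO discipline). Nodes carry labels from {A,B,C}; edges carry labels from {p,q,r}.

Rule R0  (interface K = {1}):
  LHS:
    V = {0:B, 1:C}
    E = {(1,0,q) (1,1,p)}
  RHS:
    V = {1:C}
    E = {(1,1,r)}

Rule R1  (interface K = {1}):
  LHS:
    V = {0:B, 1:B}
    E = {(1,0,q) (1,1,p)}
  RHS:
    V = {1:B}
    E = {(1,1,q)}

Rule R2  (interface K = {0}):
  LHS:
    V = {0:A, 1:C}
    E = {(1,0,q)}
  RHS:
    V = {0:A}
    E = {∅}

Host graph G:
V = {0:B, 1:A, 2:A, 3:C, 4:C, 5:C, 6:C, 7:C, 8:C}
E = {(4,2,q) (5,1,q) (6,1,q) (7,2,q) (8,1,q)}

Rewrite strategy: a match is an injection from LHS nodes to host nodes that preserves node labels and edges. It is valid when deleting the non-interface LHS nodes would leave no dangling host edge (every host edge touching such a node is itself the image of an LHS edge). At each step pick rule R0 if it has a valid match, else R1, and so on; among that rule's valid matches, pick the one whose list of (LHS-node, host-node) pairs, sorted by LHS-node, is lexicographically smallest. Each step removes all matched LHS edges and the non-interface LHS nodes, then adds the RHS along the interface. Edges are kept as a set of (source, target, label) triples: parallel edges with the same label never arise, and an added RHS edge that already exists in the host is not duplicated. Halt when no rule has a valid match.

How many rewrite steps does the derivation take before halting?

Answer: 5

Steps:
initial: |V|=9 |E|=5  E = 4-q->2 5-q->1 6-q->1 7-q->2 8-q->1
step 1: apply R2 at {0↦1, 1↦5}  → |V|=8 |E|=4  E = 4-q->2 6-q->1 7-q->2 8-q->1
step 2: apply R2 at {0↦1, 1↦6}  → |V|=7 |E|=3  E = 4-q->2 7-q->2 8-q->1
step 3: apply R2 at {0↦1, 1↦8}  → |V|=6 |E|=2  E = 4-q->2 7-q->2
step 4: apply R2 at {0↦2, 1↦4}  → |V|=5 |E|=1  E = 7-q->2
step 5: apply R2 at {0↦2, 1↦7}  → |V|=4 |E|=0  E = ∅
halt: no rule applies after step 5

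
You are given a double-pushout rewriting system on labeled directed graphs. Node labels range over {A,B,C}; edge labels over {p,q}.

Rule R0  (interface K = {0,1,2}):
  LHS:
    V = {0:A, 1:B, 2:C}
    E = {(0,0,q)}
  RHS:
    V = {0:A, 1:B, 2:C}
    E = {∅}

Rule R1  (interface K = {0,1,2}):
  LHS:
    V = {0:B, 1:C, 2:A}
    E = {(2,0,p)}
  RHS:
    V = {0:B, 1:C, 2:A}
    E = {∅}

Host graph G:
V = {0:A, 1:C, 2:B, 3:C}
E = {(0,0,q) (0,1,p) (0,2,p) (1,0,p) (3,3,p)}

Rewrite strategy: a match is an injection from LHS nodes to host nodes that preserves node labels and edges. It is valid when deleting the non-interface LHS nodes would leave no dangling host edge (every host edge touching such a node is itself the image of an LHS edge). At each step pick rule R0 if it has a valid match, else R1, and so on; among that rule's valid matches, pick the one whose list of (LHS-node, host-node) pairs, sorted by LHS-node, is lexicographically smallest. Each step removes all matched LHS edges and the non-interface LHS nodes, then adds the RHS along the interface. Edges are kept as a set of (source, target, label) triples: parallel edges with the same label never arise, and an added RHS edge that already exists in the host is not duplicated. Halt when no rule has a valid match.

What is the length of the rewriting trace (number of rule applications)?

[0] host  ⇒  4 nodes, 5 edges  {0-q->0 0-p->1 0-p->2 1-p->0 3-p->3}
[1] R0 @ {0↦0, 1↦2, 2↦1}  ⇒  4 nodes, 4 edges  {0-p->1 0-p->2 1-p->0 3-p->3}
[2] R1 @ {0↦2, 1↦1, 2↦0}  ⇒  4 nodes, 3 edges  {0-p->1 1-p->0 3-p->3}
final graph: no rule applies after step 2

Answer: 2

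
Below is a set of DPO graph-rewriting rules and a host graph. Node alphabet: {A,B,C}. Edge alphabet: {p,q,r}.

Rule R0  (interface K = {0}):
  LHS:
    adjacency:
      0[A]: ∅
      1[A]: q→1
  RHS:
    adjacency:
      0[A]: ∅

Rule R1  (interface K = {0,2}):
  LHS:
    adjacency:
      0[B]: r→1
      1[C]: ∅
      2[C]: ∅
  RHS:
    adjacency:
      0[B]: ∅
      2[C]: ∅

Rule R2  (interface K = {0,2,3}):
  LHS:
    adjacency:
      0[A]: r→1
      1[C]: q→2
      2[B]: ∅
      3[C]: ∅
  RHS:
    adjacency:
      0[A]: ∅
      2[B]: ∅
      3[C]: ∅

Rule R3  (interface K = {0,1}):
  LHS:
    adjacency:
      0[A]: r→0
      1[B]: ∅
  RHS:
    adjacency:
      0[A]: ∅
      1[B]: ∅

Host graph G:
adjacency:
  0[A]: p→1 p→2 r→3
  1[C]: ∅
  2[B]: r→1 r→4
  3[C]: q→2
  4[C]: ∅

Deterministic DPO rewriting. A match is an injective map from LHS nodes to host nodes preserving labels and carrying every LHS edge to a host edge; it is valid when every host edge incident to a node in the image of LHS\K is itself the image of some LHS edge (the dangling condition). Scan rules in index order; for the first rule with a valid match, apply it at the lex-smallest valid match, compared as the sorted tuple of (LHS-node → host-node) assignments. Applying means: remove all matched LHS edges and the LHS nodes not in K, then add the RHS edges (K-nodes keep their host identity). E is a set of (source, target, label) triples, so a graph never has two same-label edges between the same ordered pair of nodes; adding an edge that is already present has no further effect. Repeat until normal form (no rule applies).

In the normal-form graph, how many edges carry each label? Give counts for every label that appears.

start.  V:5 E:6  edges: 0-p->1 0-p->2 0-r->3 2-r->1 2-r->4 3-q->2
1. fire R1 via {0↦2, 1↦4, 2↦1}  →  V:4 E:5  edges: 0-p->1 0-p->2 0-r->3 2-r->1 3-q->2
2. fire R2 via {0↦0, 1↦3, 2↦2, 3↦1}  →  V:3 E:3  edges: 0-p->1 0-p->2 2-r->1
halt: no rule applies after step 2
NF edges: [(0, 1, 'p'), (0, 2, 'p'), (2, 1, 'r')]

Answer: p:2 r:1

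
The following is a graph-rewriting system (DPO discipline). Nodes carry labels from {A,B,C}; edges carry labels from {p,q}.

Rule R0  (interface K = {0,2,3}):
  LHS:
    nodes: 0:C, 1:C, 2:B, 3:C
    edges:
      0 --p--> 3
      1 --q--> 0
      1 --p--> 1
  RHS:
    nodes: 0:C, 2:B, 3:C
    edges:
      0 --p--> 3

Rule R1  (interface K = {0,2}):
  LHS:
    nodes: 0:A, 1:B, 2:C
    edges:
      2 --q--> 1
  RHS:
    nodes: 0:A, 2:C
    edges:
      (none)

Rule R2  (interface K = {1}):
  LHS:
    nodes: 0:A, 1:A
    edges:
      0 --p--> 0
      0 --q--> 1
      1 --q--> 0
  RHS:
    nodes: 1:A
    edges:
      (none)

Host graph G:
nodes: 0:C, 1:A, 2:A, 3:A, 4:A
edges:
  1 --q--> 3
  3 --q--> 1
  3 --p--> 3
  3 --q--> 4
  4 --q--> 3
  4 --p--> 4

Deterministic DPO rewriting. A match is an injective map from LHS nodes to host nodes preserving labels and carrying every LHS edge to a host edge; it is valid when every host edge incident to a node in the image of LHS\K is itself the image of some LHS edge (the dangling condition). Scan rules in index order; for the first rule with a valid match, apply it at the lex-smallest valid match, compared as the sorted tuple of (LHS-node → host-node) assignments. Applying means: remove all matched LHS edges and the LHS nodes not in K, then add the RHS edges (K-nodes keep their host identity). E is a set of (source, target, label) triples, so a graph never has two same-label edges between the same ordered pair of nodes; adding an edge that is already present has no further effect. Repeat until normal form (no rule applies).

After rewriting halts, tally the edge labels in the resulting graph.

Answer: (no edges)

Steps:
[0] host  ⇒  5 nodes, 6 edges  {1-q->3 3-q->1 3-p->3 3-q->4 4-q->3 4-p->4}
[1] R2 @ {0↦4, 1↦3}  ⇒  4 nodes, 3 edges  {1-q->3 3-q->1 3-p->3}
[2] R2 @ {0↦3, 1↦1}  ⇒  3 nodes, 0 edges  {∅}
halt: no rule applies after step 2
NF edges: []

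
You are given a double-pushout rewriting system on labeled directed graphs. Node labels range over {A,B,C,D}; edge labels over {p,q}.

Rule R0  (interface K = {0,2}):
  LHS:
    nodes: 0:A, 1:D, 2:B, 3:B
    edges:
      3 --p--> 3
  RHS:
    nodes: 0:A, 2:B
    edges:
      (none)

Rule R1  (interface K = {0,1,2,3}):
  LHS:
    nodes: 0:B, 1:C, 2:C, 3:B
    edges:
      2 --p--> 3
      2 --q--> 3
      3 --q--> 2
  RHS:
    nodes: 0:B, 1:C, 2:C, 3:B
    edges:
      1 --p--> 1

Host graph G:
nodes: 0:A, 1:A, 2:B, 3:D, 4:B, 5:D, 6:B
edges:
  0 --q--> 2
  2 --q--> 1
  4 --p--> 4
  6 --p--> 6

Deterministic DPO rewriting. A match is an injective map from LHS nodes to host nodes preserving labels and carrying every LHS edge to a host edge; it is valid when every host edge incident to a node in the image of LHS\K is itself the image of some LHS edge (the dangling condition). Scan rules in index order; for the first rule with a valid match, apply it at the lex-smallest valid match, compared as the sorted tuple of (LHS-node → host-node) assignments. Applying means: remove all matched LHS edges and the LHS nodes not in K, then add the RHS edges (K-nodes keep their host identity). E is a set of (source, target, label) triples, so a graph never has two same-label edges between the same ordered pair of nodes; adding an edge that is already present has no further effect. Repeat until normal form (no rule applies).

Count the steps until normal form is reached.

start.  V:7 E:4  edges: 0-q->2 2-q->1 4-p->4 6-p->6
1. fire R0 via {0↦0, 1↦3, 2↦2, 3↦4}  →  V:5 E:3  edges: 0-q->2 2-q->1 6-p->6
2. fire R0 via {0↦0, 1↦5, 2↦2, 3↦6}  →  V:3 E:2  edges: 0-q->2 2-q->1
normal form: no rule applies after step 2

Answer: 2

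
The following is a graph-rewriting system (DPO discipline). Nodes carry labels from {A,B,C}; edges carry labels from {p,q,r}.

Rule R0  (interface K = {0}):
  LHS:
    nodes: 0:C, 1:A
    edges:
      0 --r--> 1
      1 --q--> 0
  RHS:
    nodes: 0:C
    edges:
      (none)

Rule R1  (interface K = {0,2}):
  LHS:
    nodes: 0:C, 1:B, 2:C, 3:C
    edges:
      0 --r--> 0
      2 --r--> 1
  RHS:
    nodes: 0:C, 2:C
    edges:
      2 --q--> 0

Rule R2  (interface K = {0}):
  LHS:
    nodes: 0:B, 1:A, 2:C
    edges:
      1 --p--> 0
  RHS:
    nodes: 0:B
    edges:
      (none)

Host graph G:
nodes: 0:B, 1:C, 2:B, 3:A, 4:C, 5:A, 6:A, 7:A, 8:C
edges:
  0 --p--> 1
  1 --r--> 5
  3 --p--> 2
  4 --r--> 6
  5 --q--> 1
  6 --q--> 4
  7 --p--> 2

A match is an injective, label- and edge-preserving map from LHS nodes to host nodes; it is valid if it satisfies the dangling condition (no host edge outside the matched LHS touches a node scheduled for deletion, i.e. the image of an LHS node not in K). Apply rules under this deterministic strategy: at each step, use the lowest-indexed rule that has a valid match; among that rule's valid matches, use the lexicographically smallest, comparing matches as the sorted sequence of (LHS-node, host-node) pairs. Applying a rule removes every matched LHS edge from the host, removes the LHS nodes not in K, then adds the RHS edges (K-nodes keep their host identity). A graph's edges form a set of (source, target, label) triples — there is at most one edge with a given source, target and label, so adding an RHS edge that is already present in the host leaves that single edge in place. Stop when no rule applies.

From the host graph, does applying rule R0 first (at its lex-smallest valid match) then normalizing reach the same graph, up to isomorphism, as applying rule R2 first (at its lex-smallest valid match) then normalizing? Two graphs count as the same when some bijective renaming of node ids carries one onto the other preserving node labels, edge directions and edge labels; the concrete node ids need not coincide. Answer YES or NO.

branch R0-first: apply at {0↦1, 1↦5} → |E|=5, then 3 more step(s) → NF |V|=3 |E|=1 V={0:B, 1:C, 2:B} E=0-p->1
branch R2-first: apply at {0↦2, 1↦3, 2↦8} → |E|=6, then 3 more step(s) → NF |V|=3 |E|=1 V={0:B, 1:C, 2:B} E=0-p->1
graphs isomorphic (equal up to label-preserving node renaming)

Answer: YES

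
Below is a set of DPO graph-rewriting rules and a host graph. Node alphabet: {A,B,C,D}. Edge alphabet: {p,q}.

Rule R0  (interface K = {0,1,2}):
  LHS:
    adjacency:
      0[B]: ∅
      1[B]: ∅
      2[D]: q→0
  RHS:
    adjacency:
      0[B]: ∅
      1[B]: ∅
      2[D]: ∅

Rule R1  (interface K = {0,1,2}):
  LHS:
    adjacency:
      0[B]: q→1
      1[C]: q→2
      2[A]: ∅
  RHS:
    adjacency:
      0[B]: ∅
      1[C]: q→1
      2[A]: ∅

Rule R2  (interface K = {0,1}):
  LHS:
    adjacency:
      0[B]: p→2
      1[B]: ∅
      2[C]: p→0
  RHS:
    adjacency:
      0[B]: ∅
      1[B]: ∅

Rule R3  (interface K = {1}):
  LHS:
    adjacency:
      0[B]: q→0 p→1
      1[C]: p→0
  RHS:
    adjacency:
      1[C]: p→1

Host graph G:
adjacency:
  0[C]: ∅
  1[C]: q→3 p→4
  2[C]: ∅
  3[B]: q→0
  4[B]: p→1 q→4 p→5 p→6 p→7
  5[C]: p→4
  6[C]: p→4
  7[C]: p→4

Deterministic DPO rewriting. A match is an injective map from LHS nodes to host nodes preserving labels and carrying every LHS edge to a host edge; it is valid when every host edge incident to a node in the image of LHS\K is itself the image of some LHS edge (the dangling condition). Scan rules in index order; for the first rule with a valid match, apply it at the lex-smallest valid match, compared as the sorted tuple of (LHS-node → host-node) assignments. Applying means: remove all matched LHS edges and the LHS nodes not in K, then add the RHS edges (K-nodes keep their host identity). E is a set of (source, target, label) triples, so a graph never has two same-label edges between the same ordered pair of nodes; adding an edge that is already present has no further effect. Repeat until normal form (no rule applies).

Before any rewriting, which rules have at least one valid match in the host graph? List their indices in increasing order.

R0: no valid match — LHS pattern not found
R1: no valid match — LHS pattern not found
R2: 3 valid matches — {0↦4, 1↦3, 2↦5}, {0↦4, 1↦3, 2↦6}, {0↦4, 1↦3, 2↦7}
R3: no valid match — 4 raw matches, all fail dangling condition

Answer: [R2]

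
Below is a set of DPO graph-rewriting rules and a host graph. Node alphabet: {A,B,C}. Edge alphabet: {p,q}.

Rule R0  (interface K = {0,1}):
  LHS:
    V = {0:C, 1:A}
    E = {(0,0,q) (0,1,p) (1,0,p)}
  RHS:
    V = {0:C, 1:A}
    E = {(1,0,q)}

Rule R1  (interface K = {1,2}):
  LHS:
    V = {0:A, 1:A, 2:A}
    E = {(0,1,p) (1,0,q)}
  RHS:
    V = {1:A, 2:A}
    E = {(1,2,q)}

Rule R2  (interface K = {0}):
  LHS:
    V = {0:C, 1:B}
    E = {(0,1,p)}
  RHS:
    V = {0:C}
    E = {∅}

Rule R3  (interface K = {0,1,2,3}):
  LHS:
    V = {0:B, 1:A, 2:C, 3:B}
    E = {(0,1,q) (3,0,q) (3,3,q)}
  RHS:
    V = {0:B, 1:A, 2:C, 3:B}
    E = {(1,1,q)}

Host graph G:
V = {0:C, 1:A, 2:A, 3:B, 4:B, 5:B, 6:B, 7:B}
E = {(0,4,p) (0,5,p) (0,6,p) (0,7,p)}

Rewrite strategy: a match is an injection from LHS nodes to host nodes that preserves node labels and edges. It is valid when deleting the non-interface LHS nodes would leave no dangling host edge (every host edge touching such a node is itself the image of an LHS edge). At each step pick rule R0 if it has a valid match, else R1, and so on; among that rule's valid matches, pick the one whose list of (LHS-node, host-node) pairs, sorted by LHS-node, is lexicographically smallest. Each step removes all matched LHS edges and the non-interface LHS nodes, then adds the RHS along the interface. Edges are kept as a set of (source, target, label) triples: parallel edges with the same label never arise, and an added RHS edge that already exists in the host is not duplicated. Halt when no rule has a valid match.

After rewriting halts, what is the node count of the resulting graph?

initial: |V|=8 |E|=4  E = 0-p->4 0-p->5 0-p->6 0-p->7
step 1: apply R2 at {0↦0, 1↦4}  → |V|=7 |E|=3  E = 0-p->5 0-p->6 0-p->7
step 2: apply R2 at {0↦0, 1↦5}  → |V|=6 |E|=2  E = 0-p->6 0-p->7
step 3: apply R2 at {0↦0, 1↦6}  → |V|=5 |E|=1  E = 0-p->7
step 4: apply R2 at {0↦0, 1↦7}  → |V|=4 |E|=0  E = ∅
halt: no rule applies after step 4
NF nodes: {0:C, 1:A, 2:A, 3:B}

Answer: 4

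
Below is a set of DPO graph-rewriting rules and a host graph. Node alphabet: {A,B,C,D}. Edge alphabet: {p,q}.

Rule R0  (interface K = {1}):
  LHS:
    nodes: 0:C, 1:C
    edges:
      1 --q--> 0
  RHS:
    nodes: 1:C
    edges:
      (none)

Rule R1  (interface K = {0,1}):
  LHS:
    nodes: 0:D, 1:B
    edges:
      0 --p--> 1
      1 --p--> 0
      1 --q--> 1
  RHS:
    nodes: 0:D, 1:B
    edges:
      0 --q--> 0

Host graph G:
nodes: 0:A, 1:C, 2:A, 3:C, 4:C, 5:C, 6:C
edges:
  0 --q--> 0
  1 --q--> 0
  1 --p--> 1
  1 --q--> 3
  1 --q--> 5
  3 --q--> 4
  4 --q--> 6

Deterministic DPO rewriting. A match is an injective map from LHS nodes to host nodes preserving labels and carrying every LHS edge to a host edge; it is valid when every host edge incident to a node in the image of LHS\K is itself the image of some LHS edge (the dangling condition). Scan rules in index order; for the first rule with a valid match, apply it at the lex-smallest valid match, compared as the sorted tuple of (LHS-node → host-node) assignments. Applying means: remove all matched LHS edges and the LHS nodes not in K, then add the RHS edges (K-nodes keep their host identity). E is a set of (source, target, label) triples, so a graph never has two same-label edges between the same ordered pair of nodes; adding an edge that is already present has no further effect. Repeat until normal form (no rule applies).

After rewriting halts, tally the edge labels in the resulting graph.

[0] host  ⇒  7 nodes, 7 edges  {0-q->0 1-q->0 1-p->1 1-q->3 1-q->5 3-q->4 4-q->6}
[1] R0 @ {0↦5, 1↦1}  ⇒  6 nodes, 6 edges  {0-q->0 1-q->0 1-p->1 1-q->3 3-q->4 4-q->6}
[2] R0 @ {0↦6, 1↦4}  ⇒  5 nodes, 5 edges  {0-q->0 1-q->0 1-p->1 1-q->3 3-q->4}
[3] R0 @ {0↦4, 1↦3}  ⇒  4 nodes, 4 edges  {0-q->0 1-q->0 1-p->1 1-q->3}
[4] R0 @ {0↦3, 1↦1}  ⇒  3 nodes, 3 edges  {0-q->0 1-q->0 1-p->1}
halt: no rule applies after step 4
NF edges: [(0, 0, 'q'), (1, 0, 'q'), (1, 1, 'p')]

Answer: p:1 q:2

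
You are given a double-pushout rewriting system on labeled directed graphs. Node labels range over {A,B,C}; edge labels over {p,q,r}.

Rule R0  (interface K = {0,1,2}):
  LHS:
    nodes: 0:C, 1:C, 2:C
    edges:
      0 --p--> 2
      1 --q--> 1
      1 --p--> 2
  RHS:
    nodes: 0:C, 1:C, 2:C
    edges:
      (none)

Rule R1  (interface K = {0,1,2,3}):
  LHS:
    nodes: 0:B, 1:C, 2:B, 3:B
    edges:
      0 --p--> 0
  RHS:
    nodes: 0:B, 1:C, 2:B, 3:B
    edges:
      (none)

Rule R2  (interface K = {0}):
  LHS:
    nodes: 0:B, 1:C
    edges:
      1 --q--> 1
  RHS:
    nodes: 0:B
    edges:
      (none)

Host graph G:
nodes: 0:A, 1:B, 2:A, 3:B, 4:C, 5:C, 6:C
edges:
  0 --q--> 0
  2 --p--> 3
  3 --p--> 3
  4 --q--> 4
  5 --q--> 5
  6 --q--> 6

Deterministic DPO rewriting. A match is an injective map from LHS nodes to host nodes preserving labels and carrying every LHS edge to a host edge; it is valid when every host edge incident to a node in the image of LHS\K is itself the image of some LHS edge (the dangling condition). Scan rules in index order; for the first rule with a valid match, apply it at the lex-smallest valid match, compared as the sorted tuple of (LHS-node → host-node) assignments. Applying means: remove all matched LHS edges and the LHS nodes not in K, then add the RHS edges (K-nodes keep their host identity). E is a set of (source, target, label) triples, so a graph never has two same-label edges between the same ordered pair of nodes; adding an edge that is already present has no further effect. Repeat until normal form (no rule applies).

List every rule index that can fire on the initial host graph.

R0: no valid match — LHS pattern not found
R1: no valid match — LHS pattern not found
R2: 6 valid matches — {0↦1, 1↦4}, {0↦1, 1↦5}, {0↦1, 1↦6} (+3 more)

Answer: [R2]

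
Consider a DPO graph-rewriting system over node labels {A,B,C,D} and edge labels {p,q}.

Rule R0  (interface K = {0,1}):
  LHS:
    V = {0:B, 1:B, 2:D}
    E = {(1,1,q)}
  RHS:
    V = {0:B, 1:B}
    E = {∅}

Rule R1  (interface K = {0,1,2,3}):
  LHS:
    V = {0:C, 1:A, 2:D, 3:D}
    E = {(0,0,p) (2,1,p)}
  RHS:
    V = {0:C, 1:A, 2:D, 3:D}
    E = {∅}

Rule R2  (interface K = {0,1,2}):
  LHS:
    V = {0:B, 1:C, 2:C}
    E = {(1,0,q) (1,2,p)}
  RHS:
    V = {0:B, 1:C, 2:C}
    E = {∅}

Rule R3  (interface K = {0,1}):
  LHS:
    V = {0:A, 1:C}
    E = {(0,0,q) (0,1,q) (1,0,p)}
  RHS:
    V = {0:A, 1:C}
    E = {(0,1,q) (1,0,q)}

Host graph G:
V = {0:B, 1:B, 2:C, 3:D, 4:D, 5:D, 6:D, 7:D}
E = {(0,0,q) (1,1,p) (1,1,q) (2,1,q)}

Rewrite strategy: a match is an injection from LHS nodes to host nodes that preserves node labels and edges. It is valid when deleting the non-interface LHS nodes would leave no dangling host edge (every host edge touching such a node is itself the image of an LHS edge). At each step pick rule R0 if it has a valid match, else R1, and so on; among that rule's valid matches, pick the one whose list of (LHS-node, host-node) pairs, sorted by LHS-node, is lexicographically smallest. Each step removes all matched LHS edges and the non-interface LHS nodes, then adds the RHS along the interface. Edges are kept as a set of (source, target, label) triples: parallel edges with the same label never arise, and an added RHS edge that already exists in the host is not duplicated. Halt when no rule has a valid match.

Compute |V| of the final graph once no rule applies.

Answer: 6

Steps:
[0] host  ⇒  8 nodes, 4 edges  {0-q->0 1-p->1 1-q->1 2-q->1}
[1] R0 @ {0↦0, 1↦1, 2↦3}  ⇒  7 nodes, 3 edges  {0-q->0 1-p->1 2-q->1}
[2] R0 @ {0↦1, 1↦0, 2↦4}  ⇒  6 nodes, 2 edges  {1-p->1 2-q->1}
halt: no rule applies after step 2
NF nodes: {0:B, 1:B, 2:C, 5:D, 6:D, 7:D}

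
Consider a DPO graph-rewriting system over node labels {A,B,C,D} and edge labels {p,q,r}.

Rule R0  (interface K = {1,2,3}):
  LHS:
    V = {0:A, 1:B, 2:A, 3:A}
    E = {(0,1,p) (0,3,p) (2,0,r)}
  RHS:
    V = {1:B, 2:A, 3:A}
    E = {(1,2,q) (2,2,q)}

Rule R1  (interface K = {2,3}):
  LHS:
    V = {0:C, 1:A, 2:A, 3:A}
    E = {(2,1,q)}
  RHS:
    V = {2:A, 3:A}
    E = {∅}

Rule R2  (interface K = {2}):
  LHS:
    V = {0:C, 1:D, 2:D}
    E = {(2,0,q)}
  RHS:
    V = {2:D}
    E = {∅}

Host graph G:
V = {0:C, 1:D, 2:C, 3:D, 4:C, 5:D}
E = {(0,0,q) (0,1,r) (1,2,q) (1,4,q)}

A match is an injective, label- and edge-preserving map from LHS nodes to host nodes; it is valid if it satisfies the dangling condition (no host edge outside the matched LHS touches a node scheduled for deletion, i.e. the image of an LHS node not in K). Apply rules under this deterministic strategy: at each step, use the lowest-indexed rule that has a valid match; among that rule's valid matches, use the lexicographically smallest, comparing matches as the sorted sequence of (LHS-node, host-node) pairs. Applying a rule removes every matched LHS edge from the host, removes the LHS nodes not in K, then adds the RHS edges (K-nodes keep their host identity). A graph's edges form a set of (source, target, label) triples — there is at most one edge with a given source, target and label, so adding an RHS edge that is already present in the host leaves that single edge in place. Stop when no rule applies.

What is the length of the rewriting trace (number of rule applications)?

Answer: 2

Derivation:
start.  V:6 E:4  edges: 0-q->0 0-r->1 1-q->2 1-q->4
1. fire R2 via {0↦2, 1↦3, 2↦1}  →  V:4 E:3  edges: 0-q->0 0-r->1 1-q->4
2. fire R2 via {0↦4, 1↦5, 2↦1}  →  V:2 E:2  edges: 0-q->0 0-r->1
final graph: no rule applies after step 2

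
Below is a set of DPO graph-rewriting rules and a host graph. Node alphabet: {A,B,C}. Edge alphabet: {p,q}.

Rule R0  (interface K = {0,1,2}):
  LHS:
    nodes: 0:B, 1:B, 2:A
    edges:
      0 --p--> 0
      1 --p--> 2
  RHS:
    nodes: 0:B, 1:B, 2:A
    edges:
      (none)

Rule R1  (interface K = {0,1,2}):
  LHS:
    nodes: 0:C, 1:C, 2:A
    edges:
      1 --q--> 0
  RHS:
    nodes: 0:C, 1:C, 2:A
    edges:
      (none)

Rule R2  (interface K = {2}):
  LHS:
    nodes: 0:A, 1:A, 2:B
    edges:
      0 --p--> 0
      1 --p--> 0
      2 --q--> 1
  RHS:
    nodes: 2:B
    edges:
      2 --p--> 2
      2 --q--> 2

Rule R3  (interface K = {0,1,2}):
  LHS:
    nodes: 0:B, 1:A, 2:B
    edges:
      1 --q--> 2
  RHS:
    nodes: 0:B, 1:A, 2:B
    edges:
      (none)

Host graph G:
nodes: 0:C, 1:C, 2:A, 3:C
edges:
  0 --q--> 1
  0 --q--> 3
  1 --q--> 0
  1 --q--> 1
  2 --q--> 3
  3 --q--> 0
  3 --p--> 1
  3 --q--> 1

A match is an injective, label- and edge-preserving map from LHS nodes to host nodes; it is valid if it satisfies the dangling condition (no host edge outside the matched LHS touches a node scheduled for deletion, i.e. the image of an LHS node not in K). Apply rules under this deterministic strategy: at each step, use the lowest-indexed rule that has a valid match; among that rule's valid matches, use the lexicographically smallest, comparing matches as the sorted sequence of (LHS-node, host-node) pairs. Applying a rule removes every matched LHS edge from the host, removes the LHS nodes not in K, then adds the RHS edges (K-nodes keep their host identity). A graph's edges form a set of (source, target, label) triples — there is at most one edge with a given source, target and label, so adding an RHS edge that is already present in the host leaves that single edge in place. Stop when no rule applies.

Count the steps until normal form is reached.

start.  V:4 E:8  edges: 0-q->1 0-q->3 1-q->0 1-q->1 2-q->3 3-q->0 3-p->1 3-q->1
1. fire R1 via {0↦0, 1↦1, 2↦2}  →  V:4 E:7  edges: 0-q->1 0-q->3 1-q->1 2-q->3 3-q->0 3-p->1 3-q->1
2. fire R1 via {0↦0, 1↦3, 2↦2}  →  V:4 E:6  edges: 0-q->1 0-q->3 1-q->1 2-q->3 3-p->1 3-q->1
3. fire R1 via {0↦1, 1↦0, 2↦2}  →  V:4 E:5  edges: 0-q->3 1-q->1 2-q->3 3-p->1 3-q->1
4. fire R1 via {0↦1, 1↦3, 2↦2}  →  V:4 E:4  edges: 0-q->3 1-q->1 2-q->3 3-p->1
5. fire R1 via {0↦3, 1↦0, 2↦2}  →  V:4 E:3  edges: 1-q->1 2-q->3 3-p->1
normal form: no rule applies after step 5

Answer: 5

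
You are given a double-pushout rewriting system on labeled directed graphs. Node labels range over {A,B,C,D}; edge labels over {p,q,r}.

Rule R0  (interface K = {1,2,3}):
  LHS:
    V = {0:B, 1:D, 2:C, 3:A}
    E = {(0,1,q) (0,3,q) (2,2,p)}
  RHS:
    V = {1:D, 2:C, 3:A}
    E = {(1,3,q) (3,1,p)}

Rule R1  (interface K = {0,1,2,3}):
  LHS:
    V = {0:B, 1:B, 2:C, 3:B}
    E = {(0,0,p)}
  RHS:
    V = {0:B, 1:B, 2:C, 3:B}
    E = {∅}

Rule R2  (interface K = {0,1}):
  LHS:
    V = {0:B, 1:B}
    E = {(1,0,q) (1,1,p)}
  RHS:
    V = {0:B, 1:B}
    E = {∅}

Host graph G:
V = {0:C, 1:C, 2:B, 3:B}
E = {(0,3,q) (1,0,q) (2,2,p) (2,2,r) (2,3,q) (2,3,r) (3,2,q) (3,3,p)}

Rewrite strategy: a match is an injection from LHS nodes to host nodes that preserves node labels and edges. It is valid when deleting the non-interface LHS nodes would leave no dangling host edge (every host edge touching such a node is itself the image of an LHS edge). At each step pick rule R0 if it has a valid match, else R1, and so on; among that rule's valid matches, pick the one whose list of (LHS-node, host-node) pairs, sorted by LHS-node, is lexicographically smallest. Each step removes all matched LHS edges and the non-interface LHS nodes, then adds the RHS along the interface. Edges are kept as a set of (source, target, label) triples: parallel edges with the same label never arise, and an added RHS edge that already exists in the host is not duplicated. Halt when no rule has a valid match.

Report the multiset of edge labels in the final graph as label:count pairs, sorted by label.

[0] host  ⇒  4 nodes, 8 edges  {0-q->3 1-q->0 2-p->2 2-r->2 2-q->3 2-r->3 3-q->2 3-p->3}
[1] R2 @ {0↦2, 1↦3}  ⇒  4 nodes, 6 edges  {0-q->3 1-q->0 2-p->2 2-r->2 2-q->3 2-r->3}
[2] R2 @ {0↦3, 1↦2}  ⇒  4 nodes, 4 edges  {0-q->3 1-q->0 2-r->2 2-r->3}
final graph: no rule applies after step 2
NF edges: [(0, 3, 'q'), (1, 0, 'q'), (2, 2, 'r'), (2, 3, 'r')]

Answer: q:2 r:2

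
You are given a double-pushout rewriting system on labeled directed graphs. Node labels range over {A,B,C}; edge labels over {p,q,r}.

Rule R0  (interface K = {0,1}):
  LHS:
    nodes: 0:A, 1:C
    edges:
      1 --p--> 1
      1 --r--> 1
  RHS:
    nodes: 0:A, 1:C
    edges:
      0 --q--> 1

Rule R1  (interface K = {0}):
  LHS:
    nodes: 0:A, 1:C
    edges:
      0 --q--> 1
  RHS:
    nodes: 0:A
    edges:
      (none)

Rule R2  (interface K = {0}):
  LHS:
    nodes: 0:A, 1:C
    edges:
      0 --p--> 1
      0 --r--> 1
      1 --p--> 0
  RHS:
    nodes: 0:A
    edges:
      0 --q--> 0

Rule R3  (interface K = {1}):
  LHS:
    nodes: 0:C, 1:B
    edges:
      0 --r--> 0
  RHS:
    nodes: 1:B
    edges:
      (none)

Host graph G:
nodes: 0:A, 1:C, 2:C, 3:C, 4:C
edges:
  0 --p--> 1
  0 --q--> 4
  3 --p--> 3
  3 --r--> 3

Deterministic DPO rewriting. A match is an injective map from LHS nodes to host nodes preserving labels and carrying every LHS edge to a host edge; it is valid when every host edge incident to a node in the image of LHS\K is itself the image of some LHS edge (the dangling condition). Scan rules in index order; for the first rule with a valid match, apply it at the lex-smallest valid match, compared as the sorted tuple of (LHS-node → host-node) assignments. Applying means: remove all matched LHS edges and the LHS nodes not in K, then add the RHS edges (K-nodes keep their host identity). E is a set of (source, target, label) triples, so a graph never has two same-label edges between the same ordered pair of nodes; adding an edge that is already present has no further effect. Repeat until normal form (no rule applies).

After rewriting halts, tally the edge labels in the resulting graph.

Answer: p:1

Derivation:
start.  V:5 E:4  edges: 0-p->1 0-q->4 3-p->3 3-r->3
1. fire R0 via {0↦0, 1↦3}  →  V:5 E:3  edges: 0-p->1 0-q->3 0-q->4
2. fire R1 via {0↦0, 1↦3}  →  V:4 E:2  edges: 0-p->1 0-q->4
3. fire R1 via {0↦0, 1↦4}  →  V:3 E:1  edges: 0-p->1
halt: no rule applies after step 3
NF edges: [(0, 1, 'p')]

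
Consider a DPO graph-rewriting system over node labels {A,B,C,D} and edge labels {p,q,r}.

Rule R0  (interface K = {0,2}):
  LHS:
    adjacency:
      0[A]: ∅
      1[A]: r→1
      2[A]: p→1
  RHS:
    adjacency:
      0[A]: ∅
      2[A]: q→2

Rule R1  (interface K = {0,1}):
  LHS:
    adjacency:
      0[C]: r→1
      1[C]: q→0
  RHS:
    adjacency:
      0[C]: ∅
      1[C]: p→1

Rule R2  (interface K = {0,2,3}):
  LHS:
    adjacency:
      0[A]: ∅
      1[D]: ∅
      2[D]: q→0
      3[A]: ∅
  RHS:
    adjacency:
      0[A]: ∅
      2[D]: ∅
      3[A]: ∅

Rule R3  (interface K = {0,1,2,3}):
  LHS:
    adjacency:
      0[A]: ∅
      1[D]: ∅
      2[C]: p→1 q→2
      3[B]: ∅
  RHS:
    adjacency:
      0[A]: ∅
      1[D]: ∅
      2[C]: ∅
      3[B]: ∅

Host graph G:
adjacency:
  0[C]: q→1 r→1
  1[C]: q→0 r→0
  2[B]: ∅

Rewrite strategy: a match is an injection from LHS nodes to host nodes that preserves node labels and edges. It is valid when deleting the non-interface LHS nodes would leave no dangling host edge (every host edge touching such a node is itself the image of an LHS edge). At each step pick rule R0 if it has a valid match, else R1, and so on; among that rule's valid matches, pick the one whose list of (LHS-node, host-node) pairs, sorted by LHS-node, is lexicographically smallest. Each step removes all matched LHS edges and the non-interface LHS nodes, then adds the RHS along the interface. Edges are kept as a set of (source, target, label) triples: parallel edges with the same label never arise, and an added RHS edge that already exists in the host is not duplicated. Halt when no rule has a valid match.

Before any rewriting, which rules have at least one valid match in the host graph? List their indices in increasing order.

R0: no valid match — LHS pattern not found
R1: 2 valid matches — {0↦0, 1↦1}, {0↦1, 1↦0}
R2: no valid match — LHS pattern not found
R3: no valid match — LHS pattern not found

Answer: [R1]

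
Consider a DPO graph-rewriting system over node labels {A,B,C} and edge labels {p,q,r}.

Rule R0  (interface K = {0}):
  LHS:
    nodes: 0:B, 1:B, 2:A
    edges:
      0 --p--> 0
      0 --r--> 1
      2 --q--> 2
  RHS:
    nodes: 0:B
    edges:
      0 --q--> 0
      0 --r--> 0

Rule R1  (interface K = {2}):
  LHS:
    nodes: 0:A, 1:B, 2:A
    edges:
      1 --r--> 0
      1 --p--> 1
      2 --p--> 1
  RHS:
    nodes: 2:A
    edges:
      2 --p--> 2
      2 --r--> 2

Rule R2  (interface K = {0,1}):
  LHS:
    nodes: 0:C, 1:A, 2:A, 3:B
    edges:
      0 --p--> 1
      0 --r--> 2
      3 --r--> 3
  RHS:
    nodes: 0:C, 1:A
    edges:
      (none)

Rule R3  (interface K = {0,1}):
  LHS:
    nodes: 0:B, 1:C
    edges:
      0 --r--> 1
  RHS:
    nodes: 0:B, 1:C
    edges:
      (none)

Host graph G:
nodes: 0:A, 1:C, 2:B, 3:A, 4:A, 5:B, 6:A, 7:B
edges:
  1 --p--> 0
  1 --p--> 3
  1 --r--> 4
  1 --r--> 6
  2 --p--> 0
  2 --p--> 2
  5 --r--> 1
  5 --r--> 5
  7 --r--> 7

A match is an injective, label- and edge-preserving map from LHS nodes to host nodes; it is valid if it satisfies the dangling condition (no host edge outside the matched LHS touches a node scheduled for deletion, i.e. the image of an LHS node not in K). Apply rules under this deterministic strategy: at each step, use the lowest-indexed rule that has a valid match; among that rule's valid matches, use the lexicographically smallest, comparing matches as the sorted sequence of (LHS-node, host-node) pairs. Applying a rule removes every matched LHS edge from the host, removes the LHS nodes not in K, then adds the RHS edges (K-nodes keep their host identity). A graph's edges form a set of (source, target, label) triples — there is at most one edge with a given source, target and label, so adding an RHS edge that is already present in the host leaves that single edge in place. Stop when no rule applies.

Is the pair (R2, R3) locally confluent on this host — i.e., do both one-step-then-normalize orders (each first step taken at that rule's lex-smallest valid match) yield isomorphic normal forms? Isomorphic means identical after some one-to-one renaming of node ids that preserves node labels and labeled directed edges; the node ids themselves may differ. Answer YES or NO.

Answer: YES

Derivation:
branch R2-first: apply at {0↦1, 1↦0, 2↦4, 3↦7} → |E|=6, then 2 more step(s) → NF |V|=4 |E|=2 V={0:A, 1:C, 2:B, 3:A} E=2-p->0 2-p->2
branch R3-first: apply at {0↦5, 1↦1} → |E|=8, then 2 more step(s) → NF |V|=4 |E|=2 V={0:A, 1:C, 2:B, 3:A} E=2-p->0 2-p->2
graphs isomorphic (equal up to label-preserving node renaming)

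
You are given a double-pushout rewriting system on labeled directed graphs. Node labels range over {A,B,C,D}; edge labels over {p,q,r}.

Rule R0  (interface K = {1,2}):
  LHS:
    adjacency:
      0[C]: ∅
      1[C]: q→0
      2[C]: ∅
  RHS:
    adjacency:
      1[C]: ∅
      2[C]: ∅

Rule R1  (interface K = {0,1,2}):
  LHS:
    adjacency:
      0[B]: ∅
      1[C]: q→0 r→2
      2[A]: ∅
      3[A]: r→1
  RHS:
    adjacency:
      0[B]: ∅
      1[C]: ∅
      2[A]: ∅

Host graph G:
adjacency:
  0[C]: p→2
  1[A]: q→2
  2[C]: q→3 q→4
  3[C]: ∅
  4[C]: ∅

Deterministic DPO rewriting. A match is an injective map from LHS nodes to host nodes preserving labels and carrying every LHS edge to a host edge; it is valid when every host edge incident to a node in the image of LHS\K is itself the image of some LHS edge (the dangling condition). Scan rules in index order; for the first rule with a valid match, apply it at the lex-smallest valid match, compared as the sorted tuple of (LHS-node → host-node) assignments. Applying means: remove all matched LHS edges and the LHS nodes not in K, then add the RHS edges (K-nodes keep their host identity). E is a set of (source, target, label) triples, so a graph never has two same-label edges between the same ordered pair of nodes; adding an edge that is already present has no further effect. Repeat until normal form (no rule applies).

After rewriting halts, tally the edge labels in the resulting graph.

[0] host  ⇒  5 nodes, 4 edges  {0-p->2 1-q->2 2-q->3 2-q->4}
[1] R0 @ {0↦3, 1↦2, 2↦0}  ⇒  4 nodes, 3 edges  {0-p->2 1-q->2 2-q->4}
[2] R0 @ {0↦4, 1↦2, 2↦0}  ⇒  3 nodes, 2 edges  {0-p->2 1-q->2}
final graph: no rule applies after step 2
NF edges: [(0, 2, 'p'), (1, 2, 'q')]

Answer: p:1 q:1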